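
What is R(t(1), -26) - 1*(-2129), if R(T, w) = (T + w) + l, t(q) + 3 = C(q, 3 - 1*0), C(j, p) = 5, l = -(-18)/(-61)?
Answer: 128387/61 ≈ 2104.7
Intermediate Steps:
l = -18/61 (l = -(-18)*(-1)/61 = -1*18/61 = -18/61 ≈ -0.29508)
t(q) = 2 (t(q) = -3 + 5 = 2)
R(T, w) = -18/61 + T + w (R(T, w) = (T + w) - 18/61 = -18/61 + T + w)
R(t(1), -26) - 1*(-2129) = (-18/61 + 2 - 26) - 1*(-2129) = -1482/61 + 2129 = 128387/61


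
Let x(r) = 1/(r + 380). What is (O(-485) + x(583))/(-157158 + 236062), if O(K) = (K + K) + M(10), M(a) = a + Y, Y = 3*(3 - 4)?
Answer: -115921/9498069 ≈ -0.012205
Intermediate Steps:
Y = -3 (Y = 3*(-1) = -3)
M(a) = -3 + a (M(a) = a - 3 = -3 + a)
x(r) = 1/(380 + r)
O(K) = 7 + 2*K (O(K) = (K + K) + (-3 + 10) = 2*K + 7 = 7 + 2*K)
(O(-485) + x(583))/(-157158 + 236062) = ((7 + 2*(-485)) + 1/(380 + 583))/(-157158 + 236062) = ((7 - 970) + 1/963)/78904 = (-963 + 1/963)*(1/78904) = -927368/963*1/78904 = -115921/9498069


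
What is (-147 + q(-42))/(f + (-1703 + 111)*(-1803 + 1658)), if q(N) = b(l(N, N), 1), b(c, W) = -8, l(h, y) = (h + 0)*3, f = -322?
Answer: -155/230518 ≈ -0.00067240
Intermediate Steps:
l(h, y) = 3*h (l(h, y) = h*3 = 3*h)
q(N) = -8
(-147 + q(-42))/(f + (-1703 + 111)*(-1803 + 1658)) = (-147 - 8)/(-322 + (-1703 + 111)*(-1803 + 1658)) = -155/(-322 - 1592*(-145)) = -155/(-322 + 230840) = -155/230518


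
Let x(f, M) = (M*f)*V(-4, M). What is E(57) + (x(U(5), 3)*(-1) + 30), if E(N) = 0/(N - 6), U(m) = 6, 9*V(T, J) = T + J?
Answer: 32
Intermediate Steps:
V(T, J) = J/9 + T/9 (V(T, J) = (T + J)/9 = (J + T)/9 = J/9 + T/9)
x(f, M) = M*f*(-4/9 + M/9) (x(f, M) = (M*f)*(M/9 + (⅑)*(-4)) = (M*f)*(M/9 - 4/9) = (M*f)*(-4/9 + M/9) = M*f*(-4/9 + M/9))
E(N) = 0 (E(N) = 0/(-6 + N) = 0)
E(57) + (x(U(5), 3)*(-1) + 30) = 0 + (((⅑)*3*6*(-4 + 3))*(-1) + 30) = 0 + (((⅑)*3*6*(-1))*(-1) + 30) = 0 + (-2*(-1) + 30) = 0 + (2 + 30) = 0 + 32 = 32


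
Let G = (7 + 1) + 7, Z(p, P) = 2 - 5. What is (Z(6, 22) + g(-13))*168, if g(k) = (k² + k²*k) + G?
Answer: -338688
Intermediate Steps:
Z(p, P) = -3
G = 15 (G = 8 + 7 = 15)
g(k) = 15 + k² + k³ (g(k) = (k² + k²*k) + 15 = (k² + k³) + 15 = 15 + k² + k³)
(Z(6, 22) + g(-13))*168 = (-3 + (15 + (-13)² + (-13)³))*168 = (-3 + (15 + 169 - 2197))*168 = (-3 - 2013)*168 = -2016*168 = -338688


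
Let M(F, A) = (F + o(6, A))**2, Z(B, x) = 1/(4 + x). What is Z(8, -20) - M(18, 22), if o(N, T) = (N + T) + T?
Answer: -73985/16 ≈ -4624.1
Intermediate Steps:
o(N, T) = N + 2*T
M(F, A) = (6 + F + 2*A)**2 (M(F, A) = (F + (6 + 2*A))**2 = (6 + F + 2*A)**2)
Z(8, -20) - M(18, 22) = 1/(4 - 20) - (6 + 18 + 2*22)**2 = 1/(-16) - (6 + 18 + 44)**2 = -1/16 - 1*68**2 = -1/16 - 1*4624 = -1/16 - 4624 = -73985/16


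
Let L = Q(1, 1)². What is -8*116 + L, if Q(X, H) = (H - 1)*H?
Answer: -928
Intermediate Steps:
Q(X, H) = H*(-1 + H) (Q(X, H) = (-1 + H)*H = H*(-1 + H))
L = 0 (L = (1*(-1 + 1))² = (1*0)² = 0² = 0)
-8*116 + L = -8*116 + 0 = -928 + 0 = -928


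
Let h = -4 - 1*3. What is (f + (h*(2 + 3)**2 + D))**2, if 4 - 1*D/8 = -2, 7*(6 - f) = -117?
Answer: 532900/49 ≈ 10876.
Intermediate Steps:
f = 159/7 (f = 6 - 1/7*(-117) = 6 + 117/7 = 159/7 ≈ 22.714)
D = 48 (D = 32 - 8*(-2) = 32 + 16 = 48)
h = -7 (h = -4 - 3 = -7)
(f + (h*(2 + 3)**2 + D))**2 = (159/7 + (-7*(2 + 3)**2 + 48))**2 = (159/7 + (-7*5**2 + 48))**2 = (159/7 + (-7*25 + 48))**2 = (159/7 + (-175 + 48))**2 = (159/7 - 127)**2 = (-730/7)**2 = 532900/49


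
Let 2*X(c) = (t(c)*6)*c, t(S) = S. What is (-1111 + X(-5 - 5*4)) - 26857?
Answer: -26093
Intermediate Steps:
X(c) = 3*c² (X(c) = ((c*6)*c)/2 = ((6*c)*c)/2 = (6*c²)/2 = 3*c²)
(-1111 + X(-5 - 5*4)) - 26857 = (-1111 + 3*(-5 - 5*4)²) - 26857 = (-1111 + 3*(-5 - 20)²) - 26857 = (-1111 + 3*(-25)²) - 26857 = (-1111 + 3*625) - 26857 = (-1111 + 1875) - 26857 = 764 - 26857 = -26093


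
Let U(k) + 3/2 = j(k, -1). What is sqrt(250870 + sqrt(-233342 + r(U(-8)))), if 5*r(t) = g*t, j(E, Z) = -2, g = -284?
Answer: sqrt(6271750 + 30*I*sqrt(161905))/5 ≈ 500.87 + 0.48201*I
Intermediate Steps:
U(k) = -7/2 (U(k) = -3/2 - 2 = -7/2)
r(t) = -284*t/5 (r(t) = (-284*t)/5 = -284*t/5)
sqrt(250870 + sqrt(-233342 + r(U(-8)))) = sqrt(250870 + sqrt(-233342 - 284/5*(-7/2))) = sqrt(250870 + sqrt(-233342 + 994/5)) = sqrt(250870 + sqrt(-1165716/5)) = sqrt(250870 + 6*I*sqrt(161905)/5)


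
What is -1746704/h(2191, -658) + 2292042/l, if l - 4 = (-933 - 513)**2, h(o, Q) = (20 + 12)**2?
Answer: -28514619349/16727360 ≈ -1704.7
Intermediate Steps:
h(o, Q) = 1024 (h(o, Q) = 32**2 = 1024)
l = 2090920 (l = 4 + (-933 - 513)**2 = 4 + (-1446)**2 = 4 + 2090916 = 2090920)
-1746704/h(2191, -658) + 2292042/l = -1746704/1024 + 2292042/2090920 = -1746704*1/1024 + 2292042*(1/2090920) = -109169/64 + 1146021/1045460 = -28514619349/16727360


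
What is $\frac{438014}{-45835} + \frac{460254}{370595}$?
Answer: $- \frac{28246011248}{3397244365} \approx -8.3144$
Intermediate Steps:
$\frac{438014}{-45835} + \frac{460254}{370595} = 438014 \left(- \frac{1}{45835}\right) + 460254 \cdot \frac{1}{370595} = - \frac{438014}{45835} + \frac{460254}{370595} = - \frac{28246011248}{3397244365}$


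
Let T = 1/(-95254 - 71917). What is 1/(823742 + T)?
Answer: 167171/137705773881 ≈ 1.2140e-6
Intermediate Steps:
T = -1/167171 (T = 1/(-167171) = -1/167171 ≈ -5.9819e-6)
1/(823742 + T) = 1/(823742 - 1/167171) = 1/(137705773881/167171) = 167171/137705773881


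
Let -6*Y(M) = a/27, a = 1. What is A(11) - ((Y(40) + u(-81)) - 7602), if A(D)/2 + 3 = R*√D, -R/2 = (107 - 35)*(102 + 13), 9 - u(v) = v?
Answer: 1215973/162 - 33120*√11 ≈ -1.0234e+5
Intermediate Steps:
u(v) = 9 - v
R = -16560 (R = -2*(107 - 35)*(102 + 13) = -144*115 = -2*8280 = -16560)
Y(M) = -1/162 (Y(M) = -1/(6*27) = -⅙*1/27 = -1/162)
A(D) = -6 - 33120*√D (A(D) = -6 + 2*(-16560*√D) = -6 - 33120*√D)
A(11) - ((Y(40) + u(-81)) - 7602) = (-6 - 33120*√11) - ((-1/162 + (9 - 1*(-81))) - 7602) = (-6 - 33120*√11) - ((-1/162 + (9 + 81)) - 7602) = (-6 - 33120*√11) - ((-1/162 + 90) - 7602) = (-6 - 33120*√11) - (14579/162 - 7602) = (-6 - 33120*√11) - 1*(-1216945/162) = (-6 - 33120*√11) + 1216945/162 = 1215973/162 - 33120*√11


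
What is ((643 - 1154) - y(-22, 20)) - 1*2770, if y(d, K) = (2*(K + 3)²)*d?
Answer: 19995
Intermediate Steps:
y(d, K) = 2*d*(3 + K)² (y(d, K) = (2*(3 + K)²)*d = 2*d*(3 + K)²)
((643 - 1154) - y(-22, 20)) - 1*2770 = ((643 - 1154) - 2*(-22)*(3 + 20)²) - 1*2770 = (-511 - 2*(-22)*23²) - 2770 = (-511 - 2*(-22)*529) - 2770 = (-511 - 1*(-23276)) - 2770 = (-511 + 23276) - 2770 = 22765 - 2770 = 19995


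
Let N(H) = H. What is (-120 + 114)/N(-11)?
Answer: 6/11 ≈ 0.54545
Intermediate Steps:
(-120 + 114)/N(-11) = (-120 + 114)/(-11) = -6*(-1/11) = 6/11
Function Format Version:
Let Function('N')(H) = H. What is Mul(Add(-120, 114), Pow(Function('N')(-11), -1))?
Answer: Rational(6, 11) ≈ 0.54545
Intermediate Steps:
Mul(Add(-120, 114), Pow(Function('N')(-11), -1)) = Mul(Add(-120, 114), Pow(-11, -1)) = Mul(-6, Rational(-1, 11)) = Rational(6, 11)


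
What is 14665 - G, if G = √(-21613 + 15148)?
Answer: 14665 - I*√6465 ≈ 14665.0 - 80.405*I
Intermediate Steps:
G = I*√6465 (G = √(-6465) = I*√6465 ≈ 80.405*I)
14665 - G = 14665 - I*√6465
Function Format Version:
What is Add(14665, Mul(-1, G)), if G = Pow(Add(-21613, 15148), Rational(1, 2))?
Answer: Add(14665, Mul(-1, I, Pow(6465, Rational(1, 2)))) ≈ Add(14665., Mul(-80.405, I))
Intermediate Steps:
G = Mul(I, Pow(6465, Rational(1, 2))) (G = Pow(-6465, Rational(1, 2)) = Mul(I, Pow(6465, Rational(1, 2))) ≈ Mul(80.405, I))
Add(14665, Mul(-1, G)) = Add(14665, Mul(-1, Mul(I, Pow(6465, Rational(1, 2))))) = Add(14665, Mul(-1, I, Pow(6465, Rational(1, 2))))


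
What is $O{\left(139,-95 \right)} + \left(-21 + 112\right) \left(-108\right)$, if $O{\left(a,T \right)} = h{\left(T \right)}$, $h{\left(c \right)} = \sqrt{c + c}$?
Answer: $-9828 + i \sqrt{190} \approx -9828.0 + 13.784 i$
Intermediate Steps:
$h{\left(c \right)} = \sqrt{2} \sqrt{c}$ ($h{\left(c \right)} = \sqrt{2 c} = \sqrt{2} \sqrt{c}$)
$O{\left(a,T \right)} = \sqrt{2} \sqrt{T}$
$O{\left(139,-95 \right)} + \left(-21 + 112\right) \left(-108\right) = \sqrt{2} \sqrt{-95} + \left(-21 + 112\right) \left(-108\right) = \sqrt{2} i \sqrt{95} + 91 \left(-108\right) = i \sqrt{190} - 9828 = -9828 + i \sqrt{190}$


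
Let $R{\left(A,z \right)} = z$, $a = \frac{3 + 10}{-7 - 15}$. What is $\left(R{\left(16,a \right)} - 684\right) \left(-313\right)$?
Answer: $\frac{4714093}{22} \approx 2.1428 \cdot 10^{5}$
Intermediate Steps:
$a = - \frac{13}{22}$ ($a = \frac{13}{-22} = 13 \left(- \frac{1}{22}\right) = - \frac{13}{22} \approx -0.59091$)
$\left(R{\left(16,a \right)} - 684\right) \left(-313\right) = \left(- \frac{13}{22} - 684\right) \left(-313\right) = \left(- \frac{15061}{22}\right) \left(-313\right) = \frac{4714093}{22}$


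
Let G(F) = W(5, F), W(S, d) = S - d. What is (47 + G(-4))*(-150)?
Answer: -8400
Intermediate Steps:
G(F) = 5 - F
(47 + G(-4))*(-150) = (47 + (5 - 1*(-4)))*(-150) = (47 + (5 + 4))*(-150) = (47 + 9)*(-150) = 56*(-150) = -8400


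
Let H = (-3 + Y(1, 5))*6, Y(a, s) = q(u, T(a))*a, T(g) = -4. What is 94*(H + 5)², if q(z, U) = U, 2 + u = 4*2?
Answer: 128686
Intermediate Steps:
u = 6 (u = -2 + 4*2 = -2 + 8 = 6)
Y(a, s) = -4*a
H = -42 (H = (-3 - 4*1)*6 = (-3 - 4)*6 = -7*6 = -42)
94*(H + 5)² = 94*(-42 + 5)² = 94*(-37)² = 94*1369 = 128686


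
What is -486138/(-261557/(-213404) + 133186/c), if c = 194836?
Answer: -5053256449866168/19845786199 ≈ -2.5463e+5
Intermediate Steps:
-486138/(-261557/(-213404) + 133186/c) = -486138/(-261557/(-213404) + 133186/194836) = -486138/(-261557*(-1/213404) + 133186*(1/194836)) = -486138/(261557/213404 + 66593/97418) = -486138/19845786199/10394695436 = -486138*10394695436/19845786199 = -5053256449866168/19845786199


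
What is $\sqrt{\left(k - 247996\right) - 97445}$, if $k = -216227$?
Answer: $2 i \sqrt{140417} \approx 749.45 i$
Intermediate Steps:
$\sqrt{\left(k - 247996\right) - 97445} = \sqrt{\left(-216227 - 247996\right) - 97445} = \sqrt{-464223 - 97445} = \sqrt{-561668} = 2 i \sqrt{140417}$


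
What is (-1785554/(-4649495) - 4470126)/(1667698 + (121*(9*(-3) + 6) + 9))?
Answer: -10391913350408/3871090495585 ≈ -2.6845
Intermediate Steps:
(-1785554/(-4649495) - 4470126)/(1667698 + (121*(9*(-3) + 6) + 9)) = (-1785554*(-1/4649495) - 4470126)/(1667698 + (121*(-27 + 6) + 9)) = (1785554/4649495 - 4470126)/(1667698 + (121*(-21) + 9)) = -20783826700816/(4649495*(1667698 + (-2541 + 9))) = -20783826700816/(4649495*(1667698 - 2532)) = -20783826700816/4649495/1665166 = -20783826700816/4649495*1/1665166 = -10391913350408/3871090495585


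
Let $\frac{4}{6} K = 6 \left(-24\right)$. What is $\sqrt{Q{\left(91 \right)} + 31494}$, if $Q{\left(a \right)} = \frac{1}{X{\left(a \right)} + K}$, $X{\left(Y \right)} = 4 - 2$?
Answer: $\frac{\sqrt{1442299010}}{214} \approx 177.47$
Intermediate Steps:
$X{\left(Y \right)} = 2$ ($X{\left(Y \right)} = 4 - 2 = 2$)
$K = -216$ ($K = \frac{3 \cdot 6 \left(-24\right)}{2} = \frac{3}{2} \left(-144\right) = -216$)
$Q{\left(a \right)} = - \frac{1}{214}$ ($Q{\left(a \right)} = \frac{1}{2 - 216} = \frac{1}{-214} = - \frac{1}{214}$)
$\sqrt{Q{\left(91 \right)} + 31494} = \sqrt{- \frac{1}{214} + 31494} = \sqrt{\frac{6739715}{214}} = \frac{\sqrt{1442299010}}{214}$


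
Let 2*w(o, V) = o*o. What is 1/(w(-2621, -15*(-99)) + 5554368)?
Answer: 2/17978377 ≈ 1.1124e-7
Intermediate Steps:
w(o, V) = o²/2 (w(o, V) = (o*o)/2 = o²/2)
1/(w(-2621, -15*(-99)) + 5554368) = 1/((½)*(-2621)² + 5554368) = 1/((½)*6869641 + 5554368) = 1/(6869641/2 + 5554368) = 1/(17978377/2) = 2/17978377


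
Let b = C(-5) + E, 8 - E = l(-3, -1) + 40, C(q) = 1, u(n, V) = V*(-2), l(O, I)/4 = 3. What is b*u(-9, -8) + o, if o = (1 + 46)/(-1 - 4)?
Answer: -3487/5 ≈ -697.40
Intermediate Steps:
l(O, I) = 12 (l(O, I) = 4*3 = 12)
u(n, V) = -2*V
E = -44 (E = 8 - (12 + 40) = 8 - 1*52 = 8 - 52 = -44)
o = -47/5 (o = 47/(-5) = 47*(-⅕) = -47/5 ≈ -9.4000)
b = -43 (b = 1 - 44 = -43)
b*u(-9, -8) + o = -(-86)*(-8) - 47/5 = -43*16 - 47/5 = -688 - 47/5 = -3487/5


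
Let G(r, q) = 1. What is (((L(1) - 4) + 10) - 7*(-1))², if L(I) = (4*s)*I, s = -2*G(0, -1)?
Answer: 25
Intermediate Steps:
s = -2 (s = -2*1 = -2)
L(I) = -8*I (L(I) = (4*(-2))*I = -8*I)
(((L(1) - 4) + 10) - 7*(-1))² = (((-8*1 - 4) + 10) - 7*(-1))² = (((-8 - 4) + 10) + 7)² = ((-12 + 10) + 7)² = (-2 + 7)² = 5² = 25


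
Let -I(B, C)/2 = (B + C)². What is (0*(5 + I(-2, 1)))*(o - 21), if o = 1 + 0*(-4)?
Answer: 0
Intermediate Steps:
I(B, C) = -2*(B + C)²
o = 1 (o = 1 + 0 = 1)
(0*(5 + I(-2, 1)))*(o - 21) = (0*(5 - 2*(-2 + 1)²))*(1 - 21) = (0*(5 - 2*(-1)²))*(-20) = (0*(5 - 2*1))*(-20) = (0*(5 - 2))*(-20) = (0*3)*(-20) = 0*(-20) = 0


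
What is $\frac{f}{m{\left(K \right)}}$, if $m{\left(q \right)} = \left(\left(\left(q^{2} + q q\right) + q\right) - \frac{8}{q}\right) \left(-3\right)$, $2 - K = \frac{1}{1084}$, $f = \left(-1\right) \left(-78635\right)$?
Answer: $- \frac{20023194538952}{4575672291} \approx -4376.0$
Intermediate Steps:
$f = 78635$
$K = \frac{2167}{1084}$ ($K = 2 - \frac{1}{1084} = \frac{2167}{1084} \approx 1.9991$)
$m{\left(q \right)} = - 6 q^{2} - 3 q + \frac{24}{q}$ ($m{\left(q \right)} = \left(\left(\left(q^{2} + q^{2}\right) + q\right) - \frac{8}{q}\right) \left(-3\right) = \left(\left(2 q^{2} + q\right) - \frac{8}{q}\right) \left(-3\right) = \left(\left(q + 2 q^{2}\right) - \frac{8}{q}\right) \left(-3\right) = \left(q - \frac{8}{q} + 2 q^{2}\right) \left(-3\right) = - 6 q^{2} - 3 q + \frac{24}{q}$)
$\frac{f}{m{\left(K \right)}} = \frac{78635}{- 6 \left(\frac{2167}{1084}\right)^{2} - \frac{6501}{1084} + \frac{24}{\frac{2167}{1084}}} = \frac{78635}{\left(-6\right) \frac{4695889}{1175056} - \frac{6501}{1084} + 24 \cdot \frac{1084}{2167}} = \frac{78635}{- \frac{14087667}{587528} - \frac{6501}{1084} + \frac{26016}{2167}} = \frac{78635}{- \frac{22878361455}{1273173176}} = 78635 \left(- \frac{1273173176}{22878361455}\right) = - \frac{20023194538952}{4575672291}$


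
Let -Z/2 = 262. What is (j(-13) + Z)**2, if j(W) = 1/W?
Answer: 46416969/169 ≈ 2.7466e+5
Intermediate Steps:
Z = -524 (Z = -2*262 = -524)
(j(-13) + Z)**2 = (1/(-13) - 524)**2 = (-1/13 - 524)**2 = (-6813/13)**2 = 46416969/169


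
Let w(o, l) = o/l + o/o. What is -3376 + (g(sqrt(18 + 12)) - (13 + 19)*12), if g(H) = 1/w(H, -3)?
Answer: -26323/7 - sqrt(30)/7 ≈ -3761.2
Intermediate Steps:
w(o, l) = 1 + o/l (w(o, l) = o/l + 1 = 1 + o/l)
g(H) = 1/(1 - H/3) (g(H) = 1/((-3 + H)/(-3)) = 1/(-(-3 + H)/3) = 1/(1 - H/3))
-3376 + (g(sqrt(18 + 12)) - (13 + 19)*12) = -3376 + (3/(3 - sqrt(18 + 12)) - (13 + 19)*12) = -3376 + (3/(3 - sqrt(30)) - 32*12) = -3376 + (3/(3 - sqrt(30)) - 1*384) = -3376 + (3/(3 - sqrt(30)) - 384) = -3376 + (-384 + 3/(3 - sqrt(30))) = -3760 + 3/(3 - sqrt(30))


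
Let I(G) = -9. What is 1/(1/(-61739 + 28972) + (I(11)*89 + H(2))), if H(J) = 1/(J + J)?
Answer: -131068/104952705 ≈ -0.0012488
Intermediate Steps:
H(J) = 1/(2*J)
1/(1/(-61739 + 28972) + (I(11)*89 + H(2))) = 1/(1/(-61739 + 28972) + (-9*89 + (½)/2)) = 1/(1/(-32767) + (-801 + (½)*(½))) = 1/(-1/32767 + (-801 + ¼)) = 1/(-1/32767 - 3203/4) = 1/(-104952705/131068) = -131068/104952705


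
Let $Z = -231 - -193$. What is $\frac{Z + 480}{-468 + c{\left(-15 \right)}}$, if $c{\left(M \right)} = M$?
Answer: $- \frac{442}{483} \approx -0.91511$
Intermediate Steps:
$Z = -38$ ($Z = -231 + 193 = -38$)
$\frac{Z + 480}{-468 + c{\left(-15 \right)}} = \frac{-38 + 480}{-468 - 15} = \frac{442}{-483} = 442 \left(- \frac{1}{483}\right) = - \frac{442}{483}$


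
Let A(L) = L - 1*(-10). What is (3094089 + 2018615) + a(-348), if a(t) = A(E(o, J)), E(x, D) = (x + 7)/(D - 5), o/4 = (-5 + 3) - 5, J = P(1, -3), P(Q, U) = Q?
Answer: 20450877/4 ≈ 5.1127e+6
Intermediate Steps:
J = 1
o = -28 (o = 4*((-5 + 3) - 5) = 4*(-2 - 5) = 4*(-7) = -28)
E(x, D) = (7 + x)/(-5 + D)
A(L) = 10 + L (A(L) = L + 10 = 10 + L)
a(t) = 61/4 (a(t) = 10 + (7 - 28)/(-5 + 1) = 10 - 21/(-4) = 10 - ¼*(-21) = 10 + 21/4 = 61/4)
(3094089 + 2018615) + a(-348) = (3094089 + 2018615) + 61/4 = 5112704 + 61/4 = 20450877/4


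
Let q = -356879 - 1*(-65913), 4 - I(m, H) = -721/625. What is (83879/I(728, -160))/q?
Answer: -52424375/937201486 ≈ -0.055937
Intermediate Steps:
I(m, H) = 3221/625 (I(m, H) = 4 - (-721)/625 = 4 - 1*(-721/625) = 4 + 721/625 = 3221/625)
q = -290966 (q = -356879 + 65913 = -290966)
(83879/I(728, -160))/q = (83879/(3221/625))/(-290966) = (83879*(625/3221))*(-1/290966) = (52424375/3221)*(-1/290966) = -52424375/937201486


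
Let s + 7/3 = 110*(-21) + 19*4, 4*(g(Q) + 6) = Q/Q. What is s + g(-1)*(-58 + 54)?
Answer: -6640/3 ≈ -2213.3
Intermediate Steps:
g(Q) = -23/4 (g(Q) = -6 + (Q/Q)/4 = -6 + (1/4)*1 = -6 + 1/4 = -23/4)
s = -6709/3 (s = -7/3 + (110*(-21) + 19*4) = -7/3 + (-2310 + 76) = -7/3 - 2234 = -6709/3 ≈ -2236.3)
s + g(-1)*(-58 + 54) = -6709/3 - 23*(-58 + 54)/4 = -6709/3 - 23/4*(-4) = -6709/3 + 23 = -6640/3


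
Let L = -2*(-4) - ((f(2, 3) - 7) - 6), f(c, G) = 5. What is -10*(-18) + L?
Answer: 196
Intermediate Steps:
L = 16 (L = -2*(-4) - ((5 - 7) - 6) = 8 - (-2 - 6) = 8 - 1*(-8) = 8 + 8 = 16)
-10*(-18) + L = -10*(-18) + 16 = 180 + 16 = 196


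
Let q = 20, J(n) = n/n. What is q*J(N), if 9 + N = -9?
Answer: 20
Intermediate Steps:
N = -18 (N = -9 - 9 = -18)
J(n) = 1
q*J(N) = 20*1 = 20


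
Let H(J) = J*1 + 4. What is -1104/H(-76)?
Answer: 46/3 ≈ 15.333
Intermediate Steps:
H(J) = 4 + J (H(J) = J + 4 = 4 + J)
-1104/H(-76) = -1104/(4 - 76) = -1104/(-72) = -1104*(-1/72) = 46/3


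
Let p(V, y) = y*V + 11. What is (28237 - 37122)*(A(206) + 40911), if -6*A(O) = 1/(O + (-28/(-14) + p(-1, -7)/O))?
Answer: -46744630717375/128598 ≈ -3.6349e+8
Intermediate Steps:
p(V, y) = 11 + V*y (p(V, y) = V*y + 11 = 11 + V*y)
A(O) = -1/(6*(2 + O + 18/O)) (A(O) = -1/(6*(O + (-28/(-14) + (11 - 1*(-7))/O))) = -1/(6*(O + (-28*(-1/14) + (11 + 7)/O))) = -1/(6*(O + (2 + 18/O))) = -1/(6*(2 + O + 18/O)))
(28237 - 37122)*(A(206) + 40911) = (28237 - 37122)*(-1*206/(108 + 6*206² + 12*206) + 40911) = -8885*(-1*206/(108 + 6*42436 + 2472) + 40911) = -8885*(-1*206/(108 + 254616 + 2472) + 40911) = -8885*(-1*206/257196 + 40911) = -8885*(-1*206*1/257196 + 40911) = -8885*(-103/128598 + 40911) = -8885*5261072675/128598 = -46744630717375/128598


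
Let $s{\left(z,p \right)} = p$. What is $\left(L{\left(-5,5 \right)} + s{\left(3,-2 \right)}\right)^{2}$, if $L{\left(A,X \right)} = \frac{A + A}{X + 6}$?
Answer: $\frac{1024}{121} \approx 8.4628$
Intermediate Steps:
$L{\left(A,X \right)} = \frac{2 A}{6 + X}$
$\left(L{\left(-5,5 \right)} + s{\left(3,-2 \right)}\right)^{2} = \left(2 \left(-5\right) \frac{1}{6 + 5} - 2\right)^{2} = \left(2 \left(-5\right) \frac{1}{11} - 2\right)^{2} = \left(- \frac{10}{11} - 2\right)^{2} = \left(- \frac{32}{11}\right)^{2} = \frac{1024}{121}$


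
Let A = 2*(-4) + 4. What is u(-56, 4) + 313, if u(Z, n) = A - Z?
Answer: 365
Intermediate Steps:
A = -4 (A = -8 + 4 = -4)
u(Z, n) = -4 - Z
u(-56, 4) + 313 = (-4 - 1*(-56)) + 313 = (-4 + 56) + 313 = 52 + 313 = 365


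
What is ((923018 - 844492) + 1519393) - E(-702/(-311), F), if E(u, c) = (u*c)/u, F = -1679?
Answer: 1599598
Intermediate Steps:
E(u, c) = c (E(u, c) = (c*u)/u = c)
((923018 - 844492) + 1519393) - E(-702/(-311), F) = ((923018 - 844492) + 1519393) - 1*(-1679) = (78526 + 1519393) + 1679 = 1597919 + 1679 = 1599598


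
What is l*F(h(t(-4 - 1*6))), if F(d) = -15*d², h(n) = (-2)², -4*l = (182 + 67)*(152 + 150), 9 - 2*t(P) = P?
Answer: 4511880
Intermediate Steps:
t(P) = 9/2 - P/2
l = -37599/2 (l = -(182 + 67)*(152 + 150)/4 = -249*302/4 = -¼*75198 = -37599/2 ≈ -18800.)
h(n) = 4
l*F(h(t(-4 - 1*6))) = -(-563985)*4²/2 = -(-563985)*16/2 = -37599/2*(-240) = 4511880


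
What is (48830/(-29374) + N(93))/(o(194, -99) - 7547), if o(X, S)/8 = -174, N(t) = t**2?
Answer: -6684392/6909847 ≈ -0.96737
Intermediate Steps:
o(X, S) = -1392 (o(X, S) = 8*(-174) = -1392)
(48830/(-29374) + N(93))/(o(194, -99) - 7547) = (48830/(-29374) + 93**2)/(-1392 - 7547) = (48830*(-1/29374) + 8649)/(-8939) = (-1285/773 + 8649)*(-1/8939) = (6684392/773)*(-1/8939) = -6684392/6909847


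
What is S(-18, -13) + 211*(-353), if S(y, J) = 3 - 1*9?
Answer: -74489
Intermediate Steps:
S(y, J) = -6 (S(y, J) = 3 - 9 = -6)
S(-18, -13) + 211*(-353) = -6 + 211*(-353) = -6 - 74483 = -74489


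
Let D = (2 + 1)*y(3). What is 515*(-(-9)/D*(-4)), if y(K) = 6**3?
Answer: -515/18 ≈ -28.611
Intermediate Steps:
y(K) = 216
D = 648 (D = (2 + 1)*216 = 3*216 = 648)
515*(-(-9)/D*(-4)) = 515*(-(-9)/648*(-4)) = 515*(-3*(-1/216)*(-4)) = 515*((1/72)*(-4)) = 515*(-1/18) = -515/18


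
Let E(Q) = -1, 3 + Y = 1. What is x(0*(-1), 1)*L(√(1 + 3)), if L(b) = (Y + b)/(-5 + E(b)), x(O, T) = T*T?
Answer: 0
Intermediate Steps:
Y = -2 (Y = -3 + 1 = -2)
x(O, T) = T²
L(b) = ⅓ - b/6 (L(b) = (-2 + b)/(-5 - 1) = (-2 + b)/(-6) = (-2 + b)*(-⅙) = ⅓ - b/6)
x(0*(-1), 1)*L(√(1 + 3)) = 1²*(⅓ - √(1 + 3)/6) = 1*(⅓ - √4/6) = 1*(⅓ - ⅙*2) = 1*(⅓ - ⅓) = 1*0 = 0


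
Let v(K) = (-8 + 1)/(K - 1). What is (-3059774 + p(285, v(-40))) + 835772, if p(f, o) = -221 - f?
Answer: -2224508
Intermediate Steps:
v(K) = -7/(-1 + K)
(-3059774 + p(285, v(-40))) + 835772 = (-3059774 + (-221 - 1*285)) + 835772 = (-3059774 + (-221 - 285)) + 835772 = (-3059774 - 506) + 835772 = -3060280 + 835772 = -2224508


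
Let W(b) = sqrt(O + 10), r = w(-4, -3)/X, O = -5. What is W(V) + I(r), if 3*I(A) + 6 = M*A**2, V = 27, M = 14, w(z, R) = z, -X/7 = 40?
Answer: -2099/1050 + sqrt(5) ≈ 0.23702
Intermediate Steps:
X = -280 (X = -7*40 = -280)
r = 1/70 (r = -4/(-280) = -4*(-1/280) = 1/70 ≈ 0.014286)
I(A) = -2 + 14*A**2/3 (I(A) = -2 + (14*A**2)/3 = -2 + 14*A**2/3)
W(b) = sqrt(5) (W(b) = sqrt(-5 + 10) = sqrt(5))
W(V) + I(r) = sqrt(5) + (-2 + 14*(1/70)**2/3) = sqrt(5) + (-2 + (14/3)*(1/4900)) = sqrt(5) + (-2 + 1/1050) = sqrt(5) - 2099/1050 = -2099/1050 + sqrt(5)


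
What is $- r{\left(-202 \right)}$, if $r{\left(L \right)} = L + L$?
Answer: $404$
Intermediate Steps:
$r{\left(L \right)} = 2 L$
$- r{\left(-202 \right)} = - 2 \left(-202\right) = \left(-1\right) \left(-404\right) = 404$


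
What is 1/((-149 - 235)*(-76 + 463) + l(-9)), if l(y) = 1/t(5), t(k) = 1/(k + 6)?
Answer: -1/148597 ≈ -6.7296e-6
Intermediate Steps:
t(k) = 1/(6 + k)
l(y) = 11 (l(y) = 1/(1/(6 + 5)) = 1/(1/11) = 11)
1/((-149 - 235)*(-76 + 463) + l(-9)) = 1/((-149 - 235)*(-76 + 463) + 11) = 1/(-384*387 + 11) = 1/(-148608 + 11) = 1/(-148597) = -1/148597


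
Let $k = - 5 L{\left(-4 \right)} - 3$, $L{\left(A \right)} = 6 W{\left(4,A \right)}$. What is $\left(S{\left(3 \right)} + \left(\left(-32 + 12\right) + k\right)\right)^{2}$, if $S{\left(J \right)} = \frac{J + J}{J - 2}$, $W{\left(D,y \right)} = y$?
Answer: $10609$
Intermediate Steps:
$S{\left(J \right)} = \frac{2 J}{-2 + J}$
$L{\left(A \right)} = 6 A$
$k = 117$ ($k = - 5 \cdot 6 \left(-4\right) - 3 = \left(-5\right) \left(-24\right) - 3 = 120 - 3 = 117$)
$\left(S{\left(3 \right)} + \left(\left(-32 + 12\right) + k\right)\right)^{2} = \left(2 \cdot 3 \frac{1}{-2 + 3} + \left(\left(-32 + 12\right) + 117\right)\right)^{2} = \left(2 \cdot 3 \cdot 1^{-1} + \left(-20 + 117\right)\right)^{2} = \left(2 \cdot 3 \cdot 1 + 97\right)^{2} = \left(6 + 97\right)^{2} = 103^{2} = 10609$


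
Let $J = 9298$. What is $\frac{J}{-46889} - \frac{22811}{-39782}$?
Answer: $\frac{699691943}{1865338198} \approx 0.3751$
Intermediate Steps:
$\frac{J}{-46889} - \frac{22811}{-39782} = \frac{9298}{-46889} - \frac{22811}{-39782} = 9298 \left(- \frac{1}{46889}\right) - - \frac{22811}{39782} = - \frac{9298}{46889} + \frac{22811}{39782} = \frac{699691943}{1865338198}$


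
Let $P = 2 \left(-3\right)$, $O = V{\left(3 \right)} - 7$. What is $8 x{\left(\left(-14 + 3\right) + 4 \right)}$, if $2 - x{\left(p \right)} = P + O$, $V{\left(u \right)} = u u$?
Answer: $48$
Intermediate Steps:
$V{\left(u \right)} = u^{2}$
$O = 2$ ($O = 3^{2} - 7 = 9 - 7 = 2$)
$P = -6$
$x{\left(p \right)} = 6$ ($x{\left(p \right)} = 2 - \left(-6 + 2\right) = 2 - -4 = 2 + 4 = 6$)
$8 x{\left(\left(-14 + 3\right) + 4 \right)} = 8 \cdot 6 = 48$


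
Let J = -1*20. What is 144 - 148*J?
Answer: 3104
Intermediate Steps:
J = -20
144 - 148*J = 144 - 148*(-20) = 144 + 2960 = 3104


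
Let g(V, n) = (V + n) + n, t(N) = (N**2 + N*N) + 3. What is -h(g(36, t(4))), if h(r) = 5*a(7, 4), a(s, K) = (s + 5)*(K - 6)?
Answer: 120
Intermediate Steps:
t(N) = 3 + 2*N**2 (t(N) = (N**2 + N**2) + 3 = 2*N**2 + 3 = 3 + 2*N**2)
a(s, K) = (-6 + K)*(5 + s) (a(s, K) = (5 + s)*(-6 + K) = (-6 + K)*(5 + s))
g(V, n) = V + 2*n
h(r) = -120 (h(r) = 5*(-30 - 6*7 + 5*4 + 4*7) = 5*(-30 - 42 + 20 + 28) = 5*(-24) = -120)
-h(g(36, t(4))) = -1*(-120) = 120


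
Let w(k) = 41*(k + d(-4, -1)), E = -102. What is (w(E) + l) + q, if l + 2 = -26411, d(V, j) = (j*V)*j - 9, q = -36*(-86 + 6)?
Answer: -28248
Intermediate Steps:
q = 2880 (q = -36*(-80) = 2880)
d(V, j) = -9 + V*j**2 (d(V, j) = (V*j)*j - 9 = V*j**2 - 9 = -9 + V*j**2)
l = -26413 (l = -2 - 26411 = -26413)
w(k) = -533 + 41*k (w(k) = 41*(k + (-9 - 4*(-1)**2)) = 41*(k + (-9 - 4*1)) = 41*(k + (-9 - 4)) = 41*(k - 13) = 41*(-13 + k) = -533 + 41*k)
(w(E) + l) + q = ((-533 + 41*(-102)) - 26413) + 2880 = ((-533 - 4182) - 26413) + 2880 = (-4715 - 26413) + 2880 = -31128 + 2880 = -28248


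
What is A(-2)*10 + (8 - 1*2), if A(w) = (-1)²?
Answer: 16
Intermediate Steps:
A(w) = 1
A(-2)*10 + (8 - 1*2) = 1*10 + (8 - 1*2) = 10 + (8 - 2) = 10 + 6 = 16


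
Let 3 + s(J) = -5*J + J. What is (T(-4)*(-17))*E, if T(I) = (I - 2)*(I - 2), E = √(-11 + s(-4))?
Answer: -612*√2 ≈ -865.50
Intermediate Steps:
s(J) = -3 - 4*J (s(J) = -3 + (-5*J + J) = -3 - 4*J)
E = √2 (E = √(-11 + (-3 - 4*(-4))) = √(-11 + (-3 + 16)) = √(-11 + 13) = √2 ≈ 1.4142)
T(I) = (-2 + I)² (T(I) = (-2 + I)*(-2 + I) = (-2 + I)²)
(T(-4)*(-17))*E = ((-2 - 4)²*(-17))*√2 = ((-6)²*(-17))*√2 = (36*(-17))*√2 = -612*√2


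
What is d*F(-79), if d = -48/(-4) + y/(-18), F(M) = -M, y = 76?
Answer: 5530/9 ≈ 614.44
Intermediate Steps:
d = 70/9 (d = -48/(-4) + 76/(-18) = -48*(-1/4) + 76*(-1/18) = 12 - 38/9 = 70/9 ≈ 7.7778)
d*F(-79) = 70*(-1*(-79))/9 = (70/9)*79 = 5530/9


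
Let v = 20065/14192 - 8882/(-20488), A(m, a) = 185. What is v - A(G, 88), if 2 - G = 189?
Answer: -6656813587/36345712 ≈ -183.15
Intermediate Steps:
G = -187 (G = 2 - 1*189 = 2 - 189 = -187)
v = 67143133/36345712 (v = 20065*(1/14192) - 8882*(-1/20488) = 20065/14192 + 4441/10244 = 67143133/36345712 ≈ 1.8473)
v - A(G, 88) = 67143133/36345712 - 1*185 = 67143133/36345712 - 185 = -6656813587/36345712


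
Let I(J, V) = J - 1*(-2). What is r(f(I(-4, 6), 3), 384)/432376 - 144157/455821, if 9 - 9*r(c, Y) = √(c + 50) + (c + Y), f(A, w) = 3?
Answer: -4453512251/14077575764 - √53/3891384 ≈ -0.31636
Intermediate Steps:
I(J, V) = 2 + J (I(J, V) = J + 2 = 2 + J)
r(c, Y) = 1 - Y/9 - c/9 - √(50 + c)/9 (r(c, Y) = 1 - (√(c + 50) + (c + Y))/9 = 1 - (√(50 + c) + (Y + c))/9 = 1 - (Y + c + √(50 + c))/9 = 1 + (-Y/9 - c/9 - √(50 + c)/9) = 1 - Y/9 - c/9 - √(50 + c)/9)
r(f(I(-4, 6), 3), 384)/432376 - 144157/455821 = (1 - ⅑*384 - ⅑*3 - √(50 + 3)/9)/432376 - 144157/455821 = (1 - 128/3 - ⅓ - √53/9)*(1/432376) - 144157*1/455821 = (-42 - √53/9)*(1/432376) - 144157/455821 = (-3/30884 - √53/3891384) - 144157/455821 = -4453512251/14077575764 - √53/3891384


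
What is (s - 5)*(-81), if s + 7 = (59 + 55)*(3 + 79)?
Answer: -756216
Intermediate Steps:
s = 9341 (s = -7 + (59 + 55)*(3 + 79) = -7 + 114*82 = -7 + 9348 = 9341)
(s - 5)*(-81) = (9341 - 5)*(-81) = 9336*(-81) = -756216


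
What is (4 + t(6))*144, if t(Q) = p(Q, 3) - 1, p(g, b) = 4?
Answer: 1008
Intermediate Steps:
t(Q) = 3 (t(Q) = 4 - 1 = 3)
(4 + t(6))*144 = (4 + 3)*144 = 7*144 = 1008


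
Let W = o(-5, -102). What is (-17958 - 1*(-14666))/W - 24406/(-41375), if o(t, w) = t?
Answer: 27265706/41375 ≈ 658.99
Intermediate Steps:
W = -5
(-17958 - 1*(-14666))/W - 24406/(-41375) = (-17958 - 1*(-14666))/(-5) - 24406/(-41375) = (-17958 + 14666)*(-⅕) - 24406*(-1/41375) = -3292*(-⅕) + 24406/41375 = 3292/5 + 24406/41375 = 27265706/41375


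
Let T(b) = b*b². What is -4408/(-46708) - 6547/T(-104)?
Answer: 1316049447/13135036928 ≈ 0.10019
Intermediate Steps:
T(b) = b³
-4408/(-46708) - 6547/T(-104) = -4408/(-46708) - 6547/((-104)³) = -4408*(-1/46708) - 6547/(-1124864) = 1102/11677 - 6547*(-1/1124864) = 1102/11677 + 6547/1124864 = 1316049447/13135036928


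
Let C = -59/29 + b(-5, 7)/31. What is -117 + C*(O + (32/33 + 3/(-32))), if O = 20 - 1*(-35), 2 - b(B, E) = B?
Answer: -34502563/158224 ≈ -218.06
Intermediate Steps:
b(B, E) = 2 - B
O = 55 (O = 20 + 35 = 55)
C = -1626/899 (C = -59/29 + (2 - 1*(-5))/31 = -59*1/29 + (2 + 5)*(1/31) = -59/29 + 7*(1/31) = -59/29 + 7/31 = -1626/899 ≈ -1.8087)
-117 + C*(O + (32/33 + 3/(-32))) = -117 - 1626*(55 + (32/33 + 3/(-32)))/899 = -117 - 1626*(55 + (32*(1/33) + 3*(-1/32)))/899 = -117 - 1626*(55 + (32/33 - 3/32))/899 = -117 - 1626*(55 + 925/1056)/899 = -117 - 1626/899*59005/1056 = -117 - 15990355/158224 = -34502563/158224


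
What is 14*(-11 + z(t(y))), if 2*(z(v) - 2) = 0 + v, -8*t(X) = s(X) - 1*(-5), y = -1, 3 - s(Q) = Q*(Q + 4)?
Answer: -1085/8 ≈ -135.63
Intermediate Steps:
s(Q) = 3 - Q*(4 + Q) (s(Q) = 3 - Q*(Q + 4) = 3 - Q*(4 + Q))
t(X) = -1 + X/2 + X**2/8 (t(X) = -((3 - X**2 - 4*X) - 1*(-5))/8 = -((3 - X**2 - 4*X) + 5)/8 = -(8 - X**2 - 4*X)/8 = -1 + X/2 + X**2/8)
z(v) = 2 + v/2 (z(v) = 2 + (0 + v)/2 = 2 + v/2)
14*(-11 + z(t(y))) = 14*(-11 + (2 + (-1 + (1/2)*(-1) + (1/8)*(-1)**2)/2)) = 14*(-11 + (2 + (-1 - 1/2 + (1/8)*1)/2)) = 14*(-11 + (2 + (-1 - 1/2 + 1/8)/2)) = 14*(-11 + (2 + (1/2)*(-11/8))) = 14*(-11 + (2 - 11/16)) = 14*(-11 + 21/16) = 14*(-155/16) = -1085/8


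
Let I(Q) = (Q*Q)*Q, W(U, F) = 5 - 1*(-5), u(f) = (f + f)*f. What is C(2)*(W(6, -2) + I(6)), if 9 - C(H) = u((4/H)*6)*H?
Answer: -128142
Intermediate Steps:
u(f) = 2*f**2 (u(f) = (2*f)*f = 2*f**2)
W(U, F) = 10 (W(U, F) = 5 + 5 = 10)
I(Q) = Q**3 (I(Q) = Q**2*Q = Q**3)
C(H) = 9 - 1152/H (C(H) = 9 - 2*((4/H)*6)**2*H = 9 - 2*(24/H)**2*H = 9 - 2*(576/H**2)*H = 9 - 1152/H**2*H = 9 - 1152/H)
C(2)*(W(6, -2) + I(6)) = (9 - 1152/2)*(10 + 6**3) = (9 - 1152*1/2)*(10 + 216) = (9 - 576)*226 = -567*226 = -128142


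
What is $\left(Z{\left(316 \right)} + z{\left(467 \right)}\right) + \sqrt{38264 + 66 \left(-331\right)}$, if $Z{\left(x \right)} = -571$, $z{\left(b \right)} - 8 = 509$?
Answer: $-54 + \sqrt{16418} \approx 74.133$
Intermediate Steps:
$z{\left(b \right)} = 517$ ($z{\left(b \right)} = 8 + 509 = 517$)
$\left(Z{\left(316 \right)} + z{\left(467 \right)}\right) + \sqrt{38264 + 66 \left(-331\right)} = \left(-571 + 517\right) + \sqrt{38264 + 66 \left(-331\right)} = -54 + \sqrt{38264 - 21846} = -54 + \sqrt{16418}$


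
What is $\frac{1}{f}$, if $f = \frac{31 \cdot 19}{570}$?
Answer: $\frac{30}{31} \approx 0.96774$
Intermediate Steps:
$f = \frac{31}{30}$ ($f = 589 \cdot \frac{1}{570} = \frac{31}{30} \approx 1.0333$)
$\frac{1}{f} = \frac{1}{\frac{31}{30}} = \frac{30}{31}$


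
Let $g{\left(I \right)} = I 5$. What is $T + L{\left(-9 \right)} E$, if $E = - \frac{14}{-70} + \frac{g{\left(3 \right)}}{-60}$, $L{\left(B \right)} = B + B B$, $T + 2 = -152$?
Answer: $- \frac{788}{5} \approx -157.6$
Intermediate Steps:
$T = -154$ ($T = -2 - 152 = -154$)
$L{\left(B \right)} = B + B^{2}$
$g{\left(I \right)} = 5 I$
$E = - \frac{1}{20}$ ($E = - \frac{14}{-70} + \frac{5 \cdot 3}{-60} = \left(-14\right) \left(- \frac{1}{70}\right) + 15 \left(- \frac{1}{60}\right) = \frac{1}{5} - \frac{1}{4} = - \frac{1}{20} \approx -0.05$)
$T + L{\left(-9 \right)} E = -154 + - 9 \left(1 - 9\right) \left(- \frac{1}{20}\right) = -154 + \left(-9\right) \left(-8\right) \left(- \frac{1}{20}\right) = -154 + 72 \left(- \frac{1}{20}\right) = -154 - \frac{18}{5} = - \frac{788}{5}$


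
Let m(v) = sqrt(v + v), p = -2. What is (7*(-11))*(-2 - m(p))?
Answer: 154 + 154*I ≈ 154.0 + 154.0*I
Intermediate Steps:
m(v) = sqrt(2)*sqrt(v) (m(v) = sqrt(2*v) = sqrt(2)*sqrt(v))
(7*(-11))*(-2 - m(p)) = (7*(-11))*(-2 - sqrt(2)*sqrt(-2)) = -77*(-2 - sqrt(2)*I*sqrt(2)) = -77*(-2 - 2*I) = 154 + 154*I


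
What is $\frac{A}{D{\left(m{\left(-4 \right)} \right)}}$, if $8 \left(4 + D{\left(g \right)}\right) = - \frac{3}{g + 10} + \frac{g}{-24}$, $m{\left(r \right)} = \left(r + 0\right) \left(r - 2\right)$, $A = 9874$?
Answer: $- \frac{2685728}{1125} \approx -2387.3$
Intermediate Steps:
$m{\left(r \right)} = r \left(-2 + r\right)$
$D{\left(g \right)} = -4 - \frac{3}{8 \left(10 + g\right)} - \frac{g}{192}$ ($D{\left(g \right)} = -4 + \frac{- \frac{3}{g + 10} + \frac{g}{-24}}{8} = -4 + \frac{- \frac{3}{10 + g} + g \left(- \frac{1}{24}\right)}{8} = -4 + \frac{- \frac{3}{10 + g} - \frac{g}{24}}{8} = -4 - \left(\frac{g}{192} + \frac{3}{8 \left(10 + g\right)}\right) = -4 - \frac{3}{8 \left(10 + g\right)} - \frac{g}{192}$)
$\frac{A}{D{\left(m{\left(-4 \right)} \right)}} = \frac{9874}{\frac{1}{192} \frac{1}{10 - 4 \left(-2 - 4\right)} \left(-7752 - \left(- 4 \left(-2 - 4\right)\right)^{2} - 778 \left(- 4 \left(-2 - 4\right)\right)\right)} = \frac{9874}{\frac{1}{192} \frac{1}{10 - -24} \left(-7752 - \left(\left(-4\right) \left(-6\right)\right)^{2} - 778 \left(\left(-4\right) \left(-6\right)\right)\right)} = \frac{9874}{\frac{1}{192} \frac{1}{10 + 24} \left(-7752 - 24^{2} - 18672\right)} = \frac{9874}{\frac{1}{192} \cdot \frac{1}{34} \left(-7752 - 576 - 18672\right)} = \frac{9874}{\frac{1}{192} \cdot \frac{1}{34} \left(-27000\right)} = \frac{9874}{- \frac{1125}{272}} = 9874 \left(- \frac{272}{1125}\right) = - \frac{2685728}{1125}$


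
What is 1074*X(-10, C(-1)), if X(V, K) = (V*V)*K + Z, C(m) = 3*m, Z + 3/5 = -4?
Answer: -1635702/5 ≈ -3.2714e+5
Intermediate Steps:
Z = -23/5 (Z = -3/5 - 4 = -23/5 ≈ -4.6000)
X(V, K) = -23/5 + K*V**2 (X(V, K) = (V*V)*K - 23/5 = V**2*K - 23/5 = K*V**2 - 23/5 = -23/5 + K*V**2)
1074*X(-10, C(-1)) = 1074*(-23/5 + (3*(-1))*(-10)**2) = 1074*(-23/5 - 3*100) = 1074*(-23/5 - 300) = 1074*(-1523/5) = -1635702/5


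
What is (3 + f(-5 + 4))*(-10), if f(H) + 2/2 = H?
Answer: -10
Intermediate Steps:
f(H) = -1 + H
(3 + f(-5 + 4))*(-10) = (3 + (-1 + (-5 + 4)))*(-10) = (3 + (-1 - 1))*(-10) = (3 - 2)*(-10) = 1*(-10) = -10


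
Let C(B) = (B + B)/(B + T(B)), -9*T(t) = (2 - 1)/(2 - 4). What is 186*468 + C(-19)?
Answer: 29684052/341 ≈ 87050.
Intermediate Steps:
T(t) = 1/18 (T(t) = -(2 - 1)/(9*(2 - 4)) = -1/(9*(-2)) = -(-1)/(9*2) = -⅑*(-½) = 1/18)
C(B) = 2*B/(1/18 + B) (C(B) = (B + B)/(B + 1/18) = (2*B)/(1/18 + B) = 2*B/(1/18 + B))
186*468 + C(-19) = 186*468 + 36*(-19)/(1 + 18*(-19)) = 87048 + 36*(-19)/(1 - 342) = 87048 + 36*(-19)/(-341) = 87048 + 36*(-19)*(-1/341) = 87048 + 684/341 = 29684052/341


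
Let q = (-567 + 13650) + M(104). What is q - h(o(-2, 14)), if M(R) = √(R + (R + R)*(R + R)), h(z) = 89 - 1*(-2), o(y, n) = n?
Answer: 12992 + 2*√10842 ≈ 13200.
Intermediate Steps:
h(z) = 91 (h(z) = 89 + 2 = 91)
M(R) = √(R + 4*R²) (M(R) = √(R + (2*R)*(2*R)) = √(R + 4*R²))
q = 13083 + 2*√10842 (q = (-567 + 13650) + √(104*(1 + 4*104)) = 13083 + √(104*(1 + 416)) = 13083 + √(104*417) = 13083 + √43368 = 13083 + 2*√10842 ≈ 13291.)
q - h(o(-2, 14)) = (13083 + 2*√10842) - 1*91 = (13083 + 2*√10842) - 91 = 12992 + 2*√10842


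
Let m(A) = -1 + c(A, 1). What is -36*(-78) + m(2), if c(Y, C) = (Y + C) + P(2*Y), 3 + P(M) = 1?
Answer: 2808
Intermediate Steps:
P(M) = -2 (P(M) = -3 + 1 = -2)
c(Y, C) = -2 + C + Y (c(Y, C) = (Y + C) - 2 = (C + Y) - 2 = -2 + C + Y)
m(A) = -2 + A (m(A) = -1 + (-2 + 1 + A) = -1 + (-1 + A) = -2 + A)
-36*(-78) + m(2) = -36*(-78) + (-2 + 2) = 2808 + 0 = 2808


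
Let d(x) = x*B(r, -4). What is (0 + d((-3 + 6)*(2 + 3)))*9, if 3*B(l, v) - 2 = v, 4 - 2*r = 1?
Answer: -90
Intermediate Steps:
r = 3/2 (r = 2 - ½*1 = 2 - ½ = 3/2 ≈ 1.5000)
B(l, v) = ⅔ + v/3
d(x) = -2*x/3 (d(x) = x*(⅔ + (⅓)*(-4)) = x*(⅔ - 4/3) = x*(-⅔) = -2*x/3)
(0 + d((-3 + 6)*(2 + 3)))*9 = (0 - 2*(-3 + 6)*(2 + 3)/3)*9 = (0 - 2*5)*9 = (0 - ⅔*15)*9 = (0 - 10)*9 = -10*9 = -90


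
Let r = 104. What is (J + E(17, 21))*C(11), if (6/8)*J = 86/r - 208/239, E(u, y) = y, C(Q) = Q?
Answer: 2147222/9321 ≈ 230.36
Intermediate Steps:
J = -539/9321 (J = 4*(86/104 - 208/239)/3 = 4*(86*(1/104) - 208*1/239)/3 = 4*(43/52 - 208/239)/3 = (4/3)*(-539/12428) = -539/9321 ≈ -0.057826)
(J + E(17, 21))*C(11) = (-539/9321 + 21)*11 = (195202/9321)*11 = 2147222/9321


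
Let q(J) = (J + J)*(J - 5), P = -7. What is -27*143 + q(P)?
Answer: -3693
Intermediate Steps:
q(J) = 2*J*(-5 + J) (q(J) = (2*J)*(-5 + J) = 2*J*(-5 + J))
-27*143 + q(P) = -27*143 + 2*(-7)*(-5 - 7) = -3861 + 2*(-7)*(-12) = -3861 + 168 = -3693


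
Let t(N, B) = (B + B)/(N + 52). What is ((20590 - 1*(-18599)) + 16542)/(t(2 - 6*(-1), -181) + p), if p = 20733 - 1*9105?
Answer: 1671930/348659 ≈ 4.7953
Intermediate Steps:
t(N, B) = 2*B/(52 + N) (t(N, B) = (2*B)/(52 + N) = 2*B/(52 + N))
p = 11628 (p = 20733 - 9105 = 11628)
((20590 - 1*(-18599)) + 16542)/(t(2 - 6*(-1), -181) + p) = ((20590 - 1*(-18599)) + 16542)/(2*(-181)/(52 + (2 - 6*(-1))) + 11628) = ((20590 + 18599) + 16542)/(2*(-181)/(52 + (2 + 6)) + 11628) = (39189 + 16542)/(2*(-181)/(52 + 8) + 11628) = 55731/(2*(-181)/60 + 11628) = 55731/(2*(-181)*(1/60) + 11628) = 55731/(-181/30 + 11628) = 55731/(348659/30) = 55731*(30/348659) = 1671930/348659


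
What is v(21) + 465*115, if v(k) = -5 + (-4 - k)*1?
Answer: 53445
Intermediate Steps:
v(k) = -9 - k (v(k) = -5 + (-4 - k) = -9 - k)
v(21) + 465*115 = (-9 - 1*21) + 465*115 = (-9 - 21) + 53475 = -30 + 53475 = 53445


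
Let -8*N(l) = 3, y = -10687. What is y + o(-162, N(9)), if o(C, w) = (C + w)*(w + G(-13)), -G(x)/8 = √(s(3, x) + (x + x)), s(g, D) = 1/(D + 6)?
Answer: -680071/64 + 1299*I*√1281/7 ≈ -10626.0 + 6641.8*I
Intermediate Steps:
s(g, D) = 1/(6 + D)
G(x) = -8*√(1/(6 + x) + 2*x) (G(x) = -8*√(1/(6 + x) + (x + x)) = -8*√(1/(6 + x) + 2*x))
N(l) = -3/8 (N(l) = -⅛*3 = -3/8)
o(C, w) = (C + w)*(w - 8*I*√1281/7) (o(C, w) = (C + w)*(w - 8*√(1 + 2*(-13)*(6 - 13))*(I*√7/7)) = (C + w)*(w - 8*√(1 + 2*(-13)*(-7))*(I*√7/7)) = (C + w)*(w - 8*I*√7*√(1 + 182)/7) = (C + w)*(w - 8*I*√1281/7))
y + o(-162, N(9)) = -10687 + ((-3/8)² - 162*(-3/8) - 8/7*I*(-162)*√1281 - 8/7*I*(-3/8)*√1281) = -10687 + (9/64 + 243/4 + 1296*I*√1281/7 + 3*I*√1281/7) = -10687 + (3897/64 + 1299*I*√1281/7) = -680071/64 + 1299*I*√1281/7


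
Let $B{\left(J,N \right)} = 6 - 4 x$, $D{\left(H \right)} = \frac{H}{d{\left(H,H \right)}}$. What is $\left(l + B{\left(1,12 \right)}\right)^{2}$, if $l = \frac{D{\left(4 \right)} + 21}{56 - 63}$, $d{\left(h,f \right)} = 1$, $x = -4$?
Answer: $\frac{16641}{49} \approx 339.61$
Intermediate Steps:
$D{\left(H \right)} = H$ ($D{\left(H \right)} = \frac{H}{1} = H 1 = H$)
$B{\left(J,N \right)} = 22$ ($B{\left(J,N \right)} = 6 - -16 = 6 + 16 = 22$)
$l = - \frac{25}{7}$ ($l = \frac{4 + 21}{56 - 63} = \frac{25}{-7} = 25 \left(- \frac{1}{7}\right) = - \frac{25}{7} \approx -3.5714$)
$\left(l + B{\left(1,12 \right)}\right)^{2} = \left(- \frac{25}{7} + 22\right)^{2} = \left(\frac{129}{7}\right)^{2} = \frac{16641}{49}$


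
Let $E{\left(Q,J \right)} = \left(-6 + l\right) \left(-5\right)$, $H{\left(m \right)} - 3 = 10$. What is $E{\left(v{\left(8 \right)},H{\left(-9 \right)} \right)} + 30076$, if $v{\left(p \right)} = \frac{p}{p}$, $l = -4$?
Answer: $30126$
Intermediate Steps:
$H{\left(m \right)} = 13$ ($H{\left(m \right)} = 3 + 10 = 13$)
$v{\left(p \right)} = 1$
$E{\left(Q,J \right)} = 50$ ($E{\left(Q,J \right)} = \left(-6 - 4\right) \left(-5\right) = \left(-10\right) \left(-5\right) = 50$)
$E{\left(v{\left(8 \right)},H{\left(-9 \right)} \right)} + 30076 = 50 + 30076 = 30126$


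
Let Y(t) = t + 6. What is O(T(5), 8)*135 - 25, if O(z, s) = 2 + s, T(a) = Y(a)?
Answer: 1325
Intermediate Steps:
Y(t) = 6 + t
T(a) = 6 + a
O(T(5), 8)*135 - 25 = (2 + 8)*135 - 25 = 10*135 - 25 = 1350 - 25 = 1325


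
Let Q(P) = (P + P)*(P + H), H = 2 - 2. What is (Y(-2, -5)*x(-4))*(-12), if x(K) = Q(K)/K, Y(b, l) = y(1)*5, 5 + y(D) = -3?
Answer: -3840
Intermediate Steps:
H = 0
y(D) = -8 (y(D) = -5 - 3 = -8)
Q(P) = 2*P**2 (Q(P) = (P + P)*(P + 0) = (2*P)*P = 2*P**2)
Y(b, l) = -40 (Y(b, l) = -8*5 = -40)
x(K) = 2*K (x(K) = (2*K**2)/K = 2*K)
(Y(-2, -5)*x(-4))*(-12) = -80*(-4)*(-12) = -40*(-8)*(-12) = 320*(-12) = -3840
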